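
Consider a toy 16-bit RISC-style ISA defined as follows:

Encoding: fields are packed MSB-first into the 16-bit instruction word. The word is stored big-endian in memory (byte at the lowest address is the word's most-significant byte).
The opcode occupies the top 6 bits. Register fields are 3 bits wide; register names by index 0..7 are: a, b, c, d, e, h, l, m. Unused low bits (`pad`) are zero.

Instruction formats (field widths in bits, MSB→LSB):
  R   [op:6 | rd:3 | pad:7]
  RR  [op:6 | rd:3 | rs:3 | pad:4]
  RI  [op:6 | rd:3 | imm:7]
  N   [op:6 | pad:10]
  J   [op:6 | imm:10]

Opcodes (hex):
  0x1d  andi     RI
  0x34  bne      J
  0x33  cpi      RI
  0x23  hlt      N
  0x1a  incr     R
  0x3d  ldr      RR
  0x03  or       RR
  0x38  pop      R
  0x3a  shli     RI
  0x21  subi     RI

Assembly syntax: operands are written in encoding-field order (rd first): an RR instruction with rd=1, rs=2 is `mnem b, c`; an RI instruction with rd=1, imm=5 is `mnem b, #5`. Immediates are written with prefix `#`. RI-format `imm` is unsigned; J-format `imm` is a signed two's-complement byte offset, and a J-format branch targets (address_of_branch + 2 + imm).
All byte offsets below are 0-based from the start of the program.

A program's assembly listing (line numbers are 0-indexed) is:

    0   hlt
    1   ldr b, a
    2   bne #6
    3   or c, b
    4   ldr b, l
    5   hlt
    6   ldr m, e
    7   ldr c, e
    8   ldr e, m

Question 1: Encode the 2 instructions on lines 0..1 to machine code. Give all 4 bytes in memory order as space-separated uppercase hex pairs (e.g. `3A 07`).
8C 00 F4 80

L0: hlt op=0x23:6|pad=0:10 ⇒ 0x8c00 ⇒ big 8c 00
L1: ldr op=0x3d:6|rd=1:3|rs=0:3|pad=0:4 ⇒ 0xf480 ⇒ big f4 80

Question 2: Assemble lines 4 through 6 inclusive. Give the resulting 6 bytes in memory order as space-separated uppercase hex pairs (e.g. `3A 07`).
F4 E0 8C 00 F7 C0

4. ldr fields op=0x3d:6|rd=1:3|rs=6:3|pad=0:4 → word f4e0h → f4 e0
5. hlt fields op=0x23:6|pad=0:10 → word 8c00h → 8c 00
6. ldr fields op=0x3d:6|rd=7:3|rs=4:3|pad=0:4 → word f7c0h → f7 c0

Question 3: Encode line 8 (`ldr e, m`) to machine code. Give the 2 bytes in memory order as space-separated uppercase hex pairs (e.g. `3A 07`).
line 8 (ldr): pack op=0x3d:6|rd=4:3|rs=7:3|pad=0:4 = 0xf670; big→ f6 70

F6 70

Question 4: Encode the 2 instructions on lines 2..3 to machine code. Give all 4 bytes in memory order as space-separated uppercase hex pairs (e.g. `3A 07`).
D0 06 0D 10

line 2 (bne): pack op=0x34:6|imm=6:10 = 0xd006; big→ d0 06
line 3 (or): pack op=0x3:6|rd=2:3|rs=1:3|pad=0:4 = 0x0d10; big→ 0d 10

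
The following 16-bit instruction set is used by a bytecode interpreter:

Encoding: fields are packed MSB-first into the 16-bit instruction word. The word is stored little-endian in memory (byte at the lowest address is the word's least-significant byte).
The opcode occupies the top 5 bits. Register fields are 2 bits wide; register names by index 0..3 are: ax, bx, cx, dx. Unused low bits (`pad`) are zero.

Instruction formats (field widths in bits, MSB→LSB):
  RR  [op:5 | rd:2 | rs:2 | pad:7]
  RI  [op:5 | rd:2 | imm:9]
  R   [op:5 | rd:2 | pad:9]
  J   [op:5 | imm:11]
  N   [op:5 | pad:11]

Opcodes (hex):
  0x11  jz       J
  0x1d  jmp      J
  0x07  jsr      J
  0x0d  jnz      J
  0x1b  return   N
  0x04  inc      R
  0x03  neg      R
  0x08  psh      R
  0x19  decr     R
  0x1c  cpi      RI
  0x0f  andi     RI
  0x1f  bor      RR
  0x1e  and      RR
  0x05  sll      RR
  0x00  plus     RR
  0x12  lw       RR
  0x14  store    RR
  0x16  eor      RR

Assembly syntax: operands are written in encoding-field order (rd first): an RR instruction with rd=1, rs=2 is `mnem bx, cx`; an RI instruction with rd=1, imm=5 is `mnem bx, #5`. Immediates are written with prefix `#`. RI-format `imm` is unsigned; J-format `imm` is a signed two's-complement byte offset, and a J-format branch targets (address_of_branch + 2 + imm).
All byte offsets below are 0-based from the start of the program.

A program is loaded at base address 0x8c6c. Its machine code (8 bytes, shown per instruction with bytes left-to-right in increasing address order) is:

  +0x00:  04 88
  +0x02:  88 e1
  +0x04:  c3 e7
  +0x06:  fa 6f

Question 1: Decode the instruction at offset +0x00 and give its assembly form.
jz #4

@+00  little-endian(04 88) = 0x8804
  op=0x8804>>11=0x11 ⇒ jz (J)
  imm@[10:0]=0x4 ⇒ #4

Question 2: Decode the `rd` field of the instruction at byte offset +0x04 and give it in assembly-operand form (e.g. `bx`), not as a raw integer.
[04] c3 e7 → 0xe7c3
  top 5b → 0x1c → cpi [RI]
  rd: (w>>9)&0x3=0x3 → dx
  imm: (w>>0)&0x1ff=0x1c3 → #451

dx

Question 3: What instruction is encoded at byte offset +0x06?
@+06  little-endian(fa 6f) = 0x6ffa
  op=0x6ffa>>11=0xd ⇒ jnz (J)
  imm: (w>>0)&0x7ff=0x7fa (s11→-6) → #-6

jnz #-6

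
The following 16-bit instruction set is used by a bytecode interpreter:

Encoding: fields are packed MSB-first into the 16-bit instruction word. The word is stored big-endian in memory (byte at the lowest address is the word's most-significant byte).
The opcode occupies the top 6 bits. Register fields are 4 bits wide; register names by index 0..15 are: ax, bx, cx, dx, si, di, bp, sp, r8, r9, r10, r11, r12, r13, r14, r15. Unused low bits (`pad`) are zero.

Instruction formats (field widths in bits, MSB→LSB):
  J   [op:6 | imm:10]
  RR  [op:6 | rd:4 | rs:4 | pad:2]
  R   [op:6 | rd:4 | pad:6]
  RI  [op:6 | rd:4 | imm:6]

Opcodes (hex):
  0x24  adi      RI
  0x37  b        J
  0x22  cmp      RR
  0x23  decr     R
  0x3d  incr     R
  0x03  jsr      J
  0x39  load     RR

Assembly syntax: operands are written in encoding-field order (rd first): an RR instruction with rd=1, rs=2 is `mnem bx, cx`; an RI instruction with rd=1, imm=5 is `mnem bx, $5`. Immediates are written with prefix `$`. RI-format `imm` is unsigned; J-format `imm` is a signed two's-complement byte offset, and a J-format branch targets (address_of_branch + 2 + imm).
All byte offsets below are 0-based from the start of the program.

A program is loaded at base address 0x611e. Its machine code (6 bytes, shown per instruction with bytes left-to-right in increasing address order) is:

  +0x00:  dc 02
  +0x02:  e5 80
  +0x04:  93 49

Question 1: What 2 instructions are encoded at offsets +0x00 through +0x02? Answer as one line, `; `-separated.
[00] dc 02 → 0xdc02
  top 6b → 0x37 → b [J]
  imm: (w>>0)&0x3ff=0x2 → $2
[02] e5 80 → 0xe580
  top 6b → 0x39 → load [RR]
  rd: (w>>6)&0xf=0x6 → bp
  rs: (w>>2)&0xf=0x0 → ax

b $2; load bp, ax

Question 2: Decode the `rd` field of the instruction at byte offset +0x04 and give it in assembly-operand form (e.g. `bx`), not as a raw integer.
r13

+0x04: 93 49 ⇒ word 0x9349 (big)
  top 6b → 0x24 → adi [RI]
  [9:6] rd=13 = r13
  [5:0] imm=9 = $9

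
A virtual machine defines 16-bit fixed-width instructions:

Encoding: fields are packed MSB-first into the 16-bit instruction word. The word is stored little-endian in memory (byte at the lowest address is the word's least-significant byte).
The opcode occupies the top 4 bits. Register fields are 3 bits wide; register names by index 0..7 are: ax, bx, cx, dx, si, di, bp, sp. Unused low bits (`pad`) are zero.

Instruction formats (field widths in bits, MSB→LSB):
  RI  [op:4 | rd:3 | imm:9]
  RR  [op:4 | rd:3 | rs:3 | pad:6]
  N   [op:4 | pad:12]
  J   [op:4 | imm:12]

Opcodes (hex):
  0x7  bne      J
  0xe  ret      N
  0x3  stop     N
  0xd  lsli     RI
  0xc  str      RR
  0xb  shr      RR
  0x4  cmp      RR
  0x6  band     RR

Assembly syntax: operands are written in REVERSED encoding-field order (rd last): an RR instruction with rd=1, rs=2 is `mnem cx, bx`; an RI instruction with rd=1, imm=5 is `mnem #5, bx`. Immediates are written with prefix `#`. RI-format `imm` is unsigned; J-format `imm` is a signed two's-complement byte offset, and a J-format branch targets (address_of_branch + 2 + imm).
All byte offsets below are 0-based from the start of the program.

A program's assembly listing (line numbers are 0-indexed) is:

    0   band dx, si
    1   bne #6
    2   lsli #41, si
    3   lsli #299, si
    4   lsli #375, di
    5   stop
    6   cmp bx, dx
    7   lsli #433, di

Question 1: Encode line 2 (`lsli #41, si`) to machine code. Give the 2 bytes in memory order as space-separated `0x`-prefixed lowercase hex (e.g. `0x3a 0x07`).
0x29 0xd8

line 2 (lsli): pack op=0xd:4|rd=4:3|imm=41:9 = 0xd829; little→ 29 d8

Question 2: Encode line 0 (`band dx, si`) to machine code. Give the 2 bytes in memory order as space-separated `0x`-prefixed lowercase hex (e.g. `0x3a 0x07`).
0xc0 0x68

0. band fields op=0x6:4|rd=4:3|rs=3:3|pad=0:6 → word 68c0h → c0 68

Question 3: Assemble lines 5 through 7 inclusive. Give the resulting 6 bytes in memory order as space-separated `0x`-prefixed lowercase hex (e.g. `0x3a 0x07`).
0x00 0x30 0x40 0x46 0xb1 0xdb

L5: stop op=0x3:4|pad=0:12 ⇒ 0x3000 ⇒ little 00 30
L6: cmp op=0x4:4|rd=3:3|rs=1:3|pad=0:6 ⇒ 0x4640 ⇒ little 40 46
L7: lsli op=0xd:4|rd=5:3|imm=433:9 ⇒ 0xdbb1 ⇒ little b1 db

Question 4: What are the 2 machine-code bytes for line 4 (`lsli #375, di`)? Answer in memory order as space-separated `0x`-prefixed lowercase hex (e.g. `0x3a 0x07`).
0x77 0xdb

4. lsli fields op=0xd:4|rd=5:3|imm=375:9 → word db77h → 77 db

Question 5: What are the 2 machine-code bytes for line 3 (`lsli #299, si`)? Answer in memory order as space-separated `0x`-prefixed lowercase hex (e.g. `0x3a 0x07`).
0x2b 0xd9

3. lsli fields op=0xd:4|rd=4:3|imm=299:9 → word d92bh → 2b d9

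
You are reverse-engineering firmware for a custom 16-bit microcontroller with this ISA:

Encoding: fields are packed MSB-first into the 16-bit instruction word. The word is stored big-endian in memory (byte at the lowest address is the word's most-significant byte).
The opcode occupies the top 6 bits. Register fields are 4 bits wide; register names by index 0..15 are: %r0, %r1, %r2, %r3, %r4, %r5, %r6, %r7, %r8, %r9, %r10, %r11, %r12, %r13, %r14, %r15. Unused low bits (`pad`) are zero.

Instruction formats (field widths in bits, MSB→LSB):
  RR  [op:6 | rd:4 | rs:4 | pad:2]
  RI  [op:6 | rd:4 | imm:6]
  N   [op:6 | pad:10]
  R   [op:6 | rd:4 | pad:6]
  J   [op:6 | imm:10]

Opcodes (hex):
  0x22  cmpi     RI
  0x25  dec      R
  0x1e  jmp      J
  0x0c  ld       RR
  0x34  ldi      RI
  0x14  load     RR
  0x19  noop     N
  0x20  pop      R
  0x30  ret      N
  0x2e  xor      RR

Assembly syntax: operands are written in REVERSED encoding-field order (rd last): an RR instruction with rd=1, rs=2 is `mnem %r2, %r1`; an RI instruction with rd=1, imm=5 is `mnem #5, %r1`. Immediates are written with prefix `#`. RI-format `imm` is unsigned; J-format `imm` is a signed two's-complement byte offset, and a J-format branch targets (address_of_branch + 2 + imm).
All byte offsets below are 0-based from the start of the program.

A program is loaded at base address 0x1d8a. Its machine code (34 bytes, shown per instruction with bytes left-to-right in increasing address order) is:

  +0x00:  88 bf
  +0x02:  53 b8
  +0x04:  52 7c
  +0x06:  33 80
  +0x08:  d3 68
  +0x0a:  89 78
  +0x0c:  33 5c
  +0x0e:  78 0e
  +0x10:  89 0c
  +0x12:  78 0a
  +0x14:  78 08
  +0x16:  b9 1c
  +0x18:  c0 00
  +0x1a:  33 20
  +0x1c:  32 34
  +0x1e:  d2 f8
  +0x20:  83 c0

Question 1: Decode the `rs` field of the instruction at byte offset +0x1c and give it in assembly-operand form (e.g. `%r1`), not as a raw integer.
[1c] 32 34 → 0x3234
  top 6b → 0xc → ld [RR]
  rd@[9:6]=0x8 ⇒ %r8
  rs@[5:2]=0xd ⇒ %r13

%r13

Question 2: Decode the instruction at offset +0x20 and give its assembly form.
+0x20: 83 c0 ⇒ word 0x83c0 (big)
  opcode bits[15:10]=0x20: pop/R
  rd@[9:6]=0xf ⇒ %r15

pop %r15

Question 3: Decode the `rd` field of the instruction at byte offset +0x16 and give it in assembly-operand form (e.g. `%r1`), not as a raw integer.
%r4

@+16  big-endian(b9 1c) = 0xb91c
  op=0xb91c>>10=0x2e ⇒ xor (RR)
  rd: (w>>6)&0xf=0x4 → %r4
  rs: (w>>2)&0xf=0x7 → %r7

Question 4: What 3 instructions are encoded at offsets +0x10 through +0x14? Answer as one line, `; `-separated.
@+10  big-endian(89 0c) = 0x890c
  top 6b → 0x22 → cmpi [RI]
  rd@[9:6]=0x4 ⇒ %r4
  imm@[5:0]=0xc ⇒ #12
@+12  big-endian(78 0a) = 0x780a
  top 6b → 0x1e → jmp [J]
  imm@[9:0]=0xa ⇒ #10
@+14  big-endian(78 08) = 0x7808
  top 6b → 0x1e → jmp [J]
  imm@[9:0]=0x8 ⇒ #8

cmpi #12, %r4; jmp #10; jmp #8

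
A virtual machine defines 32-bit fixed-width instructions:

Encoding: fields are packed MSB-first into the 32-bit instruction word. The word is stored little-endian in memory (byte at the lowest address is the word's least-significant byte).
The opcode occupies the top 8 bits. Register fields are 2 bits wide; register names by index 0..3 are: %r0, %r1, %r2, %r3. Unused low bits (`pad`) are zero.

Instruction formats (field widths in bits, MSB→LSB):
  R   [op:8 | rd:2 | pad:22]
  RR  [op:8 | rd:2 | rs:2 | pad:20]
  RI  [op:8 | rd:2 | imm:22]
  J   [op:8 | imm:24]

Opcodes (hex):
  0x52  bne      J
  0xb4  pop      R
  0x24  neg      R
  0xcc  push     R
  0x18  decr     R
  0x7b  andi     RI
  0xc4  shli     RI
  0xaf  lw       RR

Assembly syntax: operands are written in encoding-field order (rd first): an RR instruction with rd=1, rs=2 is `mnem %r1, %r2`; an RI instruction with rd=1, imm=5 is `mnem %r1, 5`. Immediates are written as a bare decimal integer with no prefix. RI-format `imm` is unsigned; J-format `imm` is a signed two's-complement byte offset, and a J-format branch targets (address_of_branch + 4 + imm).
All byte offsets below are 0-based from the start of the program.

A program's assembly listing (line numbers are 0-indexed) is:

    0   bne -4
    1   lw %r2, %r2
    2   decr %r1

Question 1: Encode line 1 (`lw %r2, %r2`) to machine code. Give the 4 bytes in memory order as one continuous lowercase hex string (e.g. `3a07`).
0000a0af

L1: lw op=0xaf:8|rd=2:2|rs=2:2|pad=0:20 ⇒ 0xafa00000 ⇒ little 00 00 a0 af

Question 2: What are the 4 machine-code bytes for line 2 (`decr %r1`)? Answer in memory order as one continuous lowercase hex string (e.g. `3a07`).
00004018

L2: decr op=0x18:8|rd=1:2|pad=0:22 ⇒ 0x18400000 ⇒ little 00 00 40 18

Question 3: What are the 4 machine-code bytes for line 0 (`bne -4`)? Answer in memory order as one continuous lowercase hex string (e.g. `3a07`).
0. bne fields op=0x52:8|imm=-4:24 → word 52fffffch → fc ff ff 52

fcffff52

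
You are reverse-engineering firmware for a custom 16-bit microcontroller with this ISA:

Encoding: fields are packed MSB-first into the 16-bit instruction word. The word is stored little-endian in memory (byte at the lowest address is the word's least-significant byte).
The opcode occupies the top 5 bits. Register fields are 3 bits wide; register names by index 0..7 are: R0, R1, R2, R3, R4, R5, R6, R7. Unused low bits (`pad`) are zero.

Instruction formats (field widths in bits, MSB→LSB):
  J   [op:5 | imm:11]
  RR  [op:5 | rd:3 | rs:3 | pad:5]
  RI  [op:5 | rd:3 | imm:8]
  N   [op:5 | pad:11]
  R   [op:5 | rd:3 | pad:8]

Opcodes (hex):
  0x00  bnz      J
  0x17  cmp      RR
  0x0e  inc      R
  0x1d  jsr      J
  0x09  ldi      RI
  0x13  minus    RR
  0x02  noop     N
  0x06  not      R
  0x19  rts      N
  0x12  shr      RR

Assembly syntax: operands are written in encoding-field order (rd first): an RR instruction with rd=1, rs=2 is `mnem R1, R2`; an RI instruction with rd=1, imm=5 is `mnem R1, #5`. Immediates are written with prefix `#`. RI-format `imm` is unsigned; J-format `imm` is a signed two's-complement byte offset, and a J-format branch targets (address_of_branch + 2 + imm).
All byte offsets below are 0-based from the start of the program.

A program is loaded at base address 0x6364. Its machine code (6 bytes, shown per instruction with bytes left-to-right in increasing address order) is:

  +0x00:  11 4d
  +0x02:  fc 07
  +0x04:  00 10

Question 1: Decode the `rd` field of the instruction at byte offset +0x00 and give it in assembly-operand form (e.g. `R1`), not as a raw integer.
R5

[00] 11 4d → 0x4d11
  top 5b → 0x9 → ldi [RI]
  [10:8] rd=5 = R5
  [7:0] imm=17 = #17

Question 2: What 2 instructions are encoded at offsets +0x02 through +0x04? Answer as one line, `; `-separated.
off 0x02: read fc 07 as little → 0x07fc
  op=0x07fc>>11=0x0 ⇒ bnz (J)
  [10:0] imm=2044 (s11→-4) = #-4
off 0x04: read 00 10 as little → 0x1000
  op=0x1000>>11=0x2 ⇒ noop (N)

bnz #-4; noop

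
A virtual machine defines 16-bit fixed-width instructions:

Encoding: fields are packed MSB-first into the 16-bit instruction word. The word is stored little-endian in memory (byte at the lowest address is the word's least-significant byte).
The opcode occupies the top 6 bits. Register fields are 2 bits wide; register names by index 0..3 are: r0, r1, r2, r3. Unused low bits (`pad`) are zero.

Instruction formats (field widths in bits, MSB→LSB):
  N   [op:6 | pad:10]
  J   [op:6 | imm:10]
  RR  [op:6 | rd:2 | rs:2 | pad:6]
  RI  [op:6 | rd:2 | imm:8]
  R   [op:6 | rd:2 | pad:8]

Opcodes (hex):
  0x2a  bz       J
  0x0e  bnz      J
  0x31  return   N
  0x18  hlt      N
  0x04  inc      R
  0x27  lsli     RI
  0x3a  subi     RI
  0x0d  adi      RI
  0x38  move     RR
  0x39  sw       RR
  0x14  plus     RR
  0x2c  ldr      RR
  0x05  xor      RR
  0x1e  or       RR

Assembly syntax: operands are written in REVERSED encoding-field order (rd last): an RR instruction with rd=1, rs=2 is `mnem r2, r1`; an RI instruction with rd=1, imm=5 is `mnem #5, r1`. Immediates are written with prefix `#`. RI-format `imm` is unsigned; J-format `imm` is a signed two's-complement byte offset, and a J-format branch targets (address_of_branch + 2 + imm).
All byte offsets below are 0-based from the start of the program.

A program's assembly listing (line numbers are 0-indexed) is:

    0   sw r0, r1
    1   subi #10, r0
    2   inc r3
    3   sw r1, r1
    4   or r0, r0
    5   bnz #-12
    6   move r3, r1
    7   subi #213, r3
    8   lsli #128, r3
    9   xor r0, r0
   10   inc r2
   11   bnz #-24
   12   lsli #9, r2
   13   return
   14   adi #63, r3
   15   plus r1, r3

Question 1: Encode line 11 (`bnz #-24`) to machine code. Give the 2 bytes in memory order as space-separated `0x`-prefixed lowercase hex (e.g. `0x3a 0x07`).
11. bnz fields op=0xe:6|imm=-24:10 → word 3be8h → e8 3b

0xe8 0x3b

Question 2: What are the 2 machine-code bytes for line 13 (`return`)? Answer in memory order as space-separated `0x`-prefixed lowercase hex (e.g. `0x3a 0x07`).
0x00 0xc4

13. return fields op=0x31:6|pad=0:10 → word c400h → 00 c4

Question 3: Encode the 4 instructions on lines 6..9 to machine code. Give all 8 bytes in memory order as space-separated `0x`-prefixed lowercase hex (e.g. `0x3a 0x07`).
0xc0 0xe1 0xd5 0xeb 0x80 0x9f 0x00 0x14

line 6 (move): pack op=0x38:6|rd=1:2|rs=3:2|pad=0:6 = 0xe1c0; little→ c0 e1
line 7 (subi): pack op=0x3a:6|rd=3:2|imm=213:8 = 0xebd5; little→ d5 eb
line 8 (lsli): pack op=0x27:6|rd=3:2|imm=128:8 = 0x9f80; little→ 80 9f
line 9 (xor): pack op=0x5:6|rd=0:2|rs=0:2|pad=0:6 = 0x1400; little→ 00 14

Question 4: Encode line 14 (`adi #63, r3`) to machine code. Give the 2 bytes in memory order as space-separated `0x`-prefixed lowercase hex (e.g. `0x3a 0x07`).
14. adi fields op=0xd:6|rd=3:2|imm=63:8 → word 373fh → 3f 37

0x3f 0x37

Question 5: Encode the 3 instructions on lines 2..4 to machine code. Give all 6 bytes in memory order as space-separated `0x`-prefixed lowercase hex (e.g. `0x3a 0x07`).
0x00 0x13 0x40 0xe5 0x00 0x78

line 2 (inc): pack op=0x4:6|rd=3:2|pad=0:8 = 0x1300; little→ 00 13
line 3 (sw): pack op=0x39:6|rd=1:2|rs=1:2|pad=0:6 = 0xe540; little→ 40 e5
line 4 (or): pack op=0x1e:6|rd=0:2|rs=0:2|pad=0:6 = 0x7800; little→ 00 78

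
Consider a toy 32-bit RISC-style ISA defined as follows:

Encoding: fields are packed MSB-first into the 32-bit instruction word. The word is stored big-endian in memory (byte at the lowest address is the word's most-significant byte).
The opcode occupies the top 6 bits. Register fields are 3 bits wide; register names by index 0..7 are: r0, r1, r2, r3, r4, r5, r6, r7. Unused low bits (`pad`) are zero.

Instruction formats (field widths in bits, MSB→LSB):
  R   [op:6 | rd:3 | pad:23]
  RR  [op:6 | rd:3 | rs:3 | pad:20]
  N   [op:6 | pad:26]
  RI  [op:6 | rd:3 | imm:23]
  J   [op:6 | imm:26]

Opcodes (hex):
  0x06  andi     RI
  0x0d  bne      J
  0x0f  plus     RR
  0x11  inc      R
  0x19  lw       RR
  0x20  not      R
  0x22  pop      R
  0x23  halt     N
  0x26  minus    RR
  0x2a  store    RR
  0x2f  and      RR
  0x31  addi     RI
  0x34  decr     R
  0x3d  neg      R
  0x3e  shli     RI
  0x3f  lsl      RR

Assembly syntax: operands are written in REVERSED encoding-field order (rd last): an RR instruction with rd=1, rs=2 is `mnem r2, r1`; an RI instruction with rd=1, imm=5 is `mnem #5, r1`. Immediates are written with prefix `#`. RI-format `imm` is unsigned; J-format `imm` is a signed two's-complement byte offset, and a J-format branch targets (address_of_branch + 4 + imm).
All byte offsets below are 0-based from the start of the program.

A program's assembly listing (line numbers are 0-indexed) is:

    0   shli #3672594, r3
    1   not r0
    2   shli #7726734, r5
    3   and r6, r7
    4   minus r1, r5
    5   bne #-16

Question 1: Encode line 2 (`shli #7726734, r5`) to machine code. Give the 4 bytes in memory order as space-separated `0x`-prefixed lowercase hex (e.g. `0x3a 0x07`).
2. shli fields op=0x3e:6|rd=5:3|imm=7726734:23 → word faf5e68eh → fa f5 e6 8e

0xfa 0xf5 0xe6 0x8e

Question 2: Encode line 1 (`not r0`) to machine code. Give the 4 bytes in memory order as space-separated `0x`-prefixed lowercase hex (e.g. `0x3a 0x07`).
L1: not op=0x20:6|rd=0:3|pad=0:23 ⇒ 0x80000000 ⇒ big 80 00 00 00

0x80 0x00 0x00 0x00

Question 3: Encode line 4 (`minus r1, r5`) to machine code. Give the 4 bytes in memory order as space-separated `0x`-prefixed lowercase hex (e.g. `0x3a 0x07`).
L4: minus op=0x26:6|rd=5:3|rs=1:3|pad=0:20 ⇒ 0x9a900000 ⇒ big 9a 90 00 00

0x9a 0x90 0x00 0x00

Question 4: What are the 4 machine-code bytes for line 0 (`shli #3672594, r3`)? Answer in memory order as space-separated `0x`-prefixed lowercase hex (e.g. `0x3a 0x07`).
0. shli fields op=0x3e:6|rd=3:3|imm=3672594:23 → word f9b80a12h → f9 b8 0a 12

0xf9 0xb8 0x0a 0x12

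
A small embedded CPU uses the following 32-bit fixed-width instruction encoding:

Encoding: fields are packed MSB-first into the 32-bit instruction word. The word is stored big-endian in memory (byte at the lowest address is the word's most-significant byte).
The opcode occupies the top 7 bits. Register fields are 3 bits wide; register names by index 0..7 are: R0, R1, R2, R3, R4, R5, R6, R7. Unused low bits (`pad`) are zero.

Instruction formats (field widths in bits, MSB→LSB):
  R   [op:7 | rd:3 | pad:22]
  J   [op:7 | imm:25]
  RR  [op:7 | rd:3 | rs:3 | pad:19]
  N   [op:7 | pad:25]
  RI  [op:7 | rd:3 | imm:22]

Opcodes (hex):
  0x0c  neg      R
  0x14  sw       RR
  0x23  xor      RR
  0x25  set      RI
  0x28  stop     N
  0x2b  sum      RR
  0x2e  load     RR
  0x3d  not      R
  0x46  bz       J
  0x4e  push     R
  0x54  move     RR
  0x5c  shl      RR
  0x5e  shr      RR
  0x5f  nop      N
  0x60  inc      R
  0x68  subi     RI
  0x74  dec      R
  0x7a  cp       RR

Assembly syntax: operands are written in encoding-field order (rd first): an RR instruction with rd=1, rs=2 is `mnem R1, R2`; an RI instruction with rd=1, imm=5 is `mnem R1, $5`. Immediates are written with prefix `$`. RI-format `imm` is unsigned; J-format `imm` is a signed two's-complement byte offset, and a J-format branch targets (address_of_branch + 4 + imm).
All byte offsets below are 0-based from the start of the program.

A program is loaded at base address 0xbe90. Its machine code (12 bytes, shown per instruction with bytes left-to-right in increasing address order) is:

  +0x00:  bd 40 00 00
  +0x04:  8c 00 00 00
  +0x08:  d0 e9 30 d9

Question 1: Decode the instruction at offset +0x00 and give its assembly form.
off 0x00: read bd 40 00 00 as big → 0xbd400000
  op=0xbd400000>>25=0x5e ⇒ shr (RR)
  rd@[24:22]=0x5 ⇒ R5
  rs@[21:19]=0x0 ⇒ R0

shr R5, R0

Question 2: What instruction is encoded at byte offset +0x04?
bz $0

off 0x04: read 8c 00 00 00 as big → 0x8c000000
  op=0x8c000000>>25=0x46 ⇒ bz (J)
  [24:0] imm=0 = $0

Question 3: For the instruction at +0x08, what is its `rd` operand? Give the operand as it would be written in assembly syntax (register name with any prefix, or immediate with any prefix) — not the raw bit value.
R3

off 0x08: read d0 e9 30 d9 as big → 0xd0e930d9
  opcode bits[31:25]=0x68: subi/RI
  rd@[24:22]=0x3 ⇒ R3
  imm@[21:0]=0x2930d9 ⇒ $2699481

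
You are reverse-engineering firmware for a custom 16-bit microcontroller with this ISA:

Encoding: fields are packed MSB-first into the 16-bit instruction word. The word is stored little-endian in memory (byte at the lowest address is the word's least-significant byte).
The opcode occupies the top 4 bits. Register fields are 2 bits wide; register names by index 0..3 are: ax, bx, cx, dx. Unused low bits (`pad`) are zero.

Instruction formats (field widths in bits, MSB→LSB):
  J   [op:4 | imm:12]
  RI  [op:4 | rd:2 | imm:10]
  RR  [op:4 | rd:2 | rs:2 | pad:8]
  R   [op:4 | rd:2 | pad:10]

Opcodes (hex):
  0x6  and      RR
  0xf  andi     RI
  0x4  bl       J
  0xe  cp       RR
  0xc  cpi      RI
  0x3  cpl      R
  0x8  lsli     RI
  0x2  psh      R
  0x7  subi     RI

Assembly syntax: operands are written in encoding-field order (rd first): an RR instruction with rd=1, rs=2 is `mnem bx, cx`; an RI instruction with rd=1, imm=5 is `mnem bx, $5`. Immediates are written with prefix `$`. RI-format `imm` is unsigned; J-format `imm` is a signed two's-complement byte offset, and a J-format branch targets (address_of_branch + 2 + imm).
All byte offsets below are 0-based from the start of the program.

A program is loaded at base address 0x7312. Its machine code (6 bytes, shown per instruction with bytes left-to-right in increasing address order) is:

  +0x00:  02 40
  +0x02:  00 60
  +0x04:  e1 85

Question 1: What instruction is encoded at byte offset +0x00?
@+00  little-endian(02 40) = 0x4002
  top 4b → 0x4 → bl [J]
  imm: (w>>0)&0xfff=0x2 → $2

bl $2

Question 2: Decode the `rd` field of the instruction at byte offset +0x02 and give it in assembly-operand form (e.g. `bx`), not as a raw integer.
ax

[02] 00 60 → 0x6000
  opcode bits[15:12]=0x6: and/RR
  [11:10] rd=0 = ax
  [9:8] rs=0 = ax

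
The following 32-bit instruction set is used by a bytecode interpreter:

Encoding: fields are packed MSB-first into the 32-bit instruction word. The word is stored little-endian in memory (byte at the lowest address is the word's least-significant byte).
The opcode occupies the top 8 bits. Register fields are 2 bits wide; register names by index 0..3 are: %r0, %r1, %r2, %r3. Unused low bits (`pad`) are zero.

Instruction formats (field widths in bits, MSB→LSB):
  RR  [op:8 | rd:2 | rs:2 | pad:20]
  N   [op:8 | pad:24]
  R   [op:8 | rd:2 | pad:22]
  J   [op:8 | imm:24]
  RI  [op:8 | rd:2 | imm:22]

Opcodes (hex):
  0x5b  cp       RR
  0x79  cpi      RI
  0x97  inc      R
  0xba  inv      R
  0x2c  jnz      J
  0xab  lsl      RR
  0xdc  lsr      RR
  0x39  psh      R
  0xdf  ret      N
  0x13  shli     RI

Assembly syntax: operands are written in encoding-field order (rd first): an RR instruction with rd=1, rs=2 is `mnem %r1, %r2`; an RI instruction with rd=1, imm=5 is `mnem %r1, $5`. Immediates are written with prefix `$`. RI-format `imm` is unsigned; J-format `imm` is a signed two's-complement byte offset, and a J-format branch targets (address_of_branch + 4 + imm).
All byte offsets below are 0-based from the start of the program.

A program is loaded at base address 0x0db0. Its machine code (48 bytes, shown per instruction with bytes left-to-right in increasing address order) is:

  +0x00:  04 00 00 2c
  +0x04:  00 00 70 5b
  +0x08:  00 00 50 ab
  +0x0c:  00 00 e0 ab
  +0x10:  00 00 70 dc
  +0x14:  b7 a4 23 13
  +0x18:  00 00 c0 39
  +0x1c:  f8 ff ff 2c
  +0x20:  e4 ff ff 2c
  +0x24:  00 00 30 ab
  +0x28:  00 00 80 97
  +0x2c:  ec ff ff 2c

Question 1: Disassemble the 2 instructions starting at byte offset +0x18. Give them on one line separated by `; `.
psh %r3; jnz $-8

+0x18: 00 00 c0 39 ⇒ word 0x39c00000 (little)
  top 8b → 0x39 → psh [R]
  [23:22] rd=3 = %r3
+0x1c: f8 ff ff 2c ⇒ word 0x2cfffff8 (little)
  top 8b → 0x2c → jnz [J]
  [23:0] imm=16777208 (s24→-8) = $-8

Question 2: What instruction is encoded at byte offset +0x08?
lsl %r1, %r1

+0x08: 00 00 50 ab ⇒ word 0xab500000 (little)
  opcode bits[31:24]=0xab: lsl/RR
  rd@[23:22]=0x1 ⇒ %r1
  rs@[21:20]=0x1 ⇒ %r1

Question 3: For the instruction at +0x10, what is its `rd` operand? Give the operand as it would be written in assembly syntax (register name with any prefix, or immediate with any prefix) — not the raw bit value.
[10] 00 00 70 dc → 0xdc700000
  opcode bits[31:24]=0xdc: lsr/RR
  [23:22] rd=1 = %r1
  [21:20] rs=3 = %r3

%r1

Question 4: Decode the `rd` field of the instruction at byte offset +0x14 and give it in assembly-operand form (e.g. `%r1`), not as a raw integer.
%r0

@+14  little-endian(b7 a4 23 13) = 0x1323a4b7
  op=0x1323a4b7>>24=0x13 ⇒ shli (RI)
  rd: (w>>22)&0x3=0x0 → %r0
  imm: (w>>0)&0x3fffff=0x23a4b7 → $2335927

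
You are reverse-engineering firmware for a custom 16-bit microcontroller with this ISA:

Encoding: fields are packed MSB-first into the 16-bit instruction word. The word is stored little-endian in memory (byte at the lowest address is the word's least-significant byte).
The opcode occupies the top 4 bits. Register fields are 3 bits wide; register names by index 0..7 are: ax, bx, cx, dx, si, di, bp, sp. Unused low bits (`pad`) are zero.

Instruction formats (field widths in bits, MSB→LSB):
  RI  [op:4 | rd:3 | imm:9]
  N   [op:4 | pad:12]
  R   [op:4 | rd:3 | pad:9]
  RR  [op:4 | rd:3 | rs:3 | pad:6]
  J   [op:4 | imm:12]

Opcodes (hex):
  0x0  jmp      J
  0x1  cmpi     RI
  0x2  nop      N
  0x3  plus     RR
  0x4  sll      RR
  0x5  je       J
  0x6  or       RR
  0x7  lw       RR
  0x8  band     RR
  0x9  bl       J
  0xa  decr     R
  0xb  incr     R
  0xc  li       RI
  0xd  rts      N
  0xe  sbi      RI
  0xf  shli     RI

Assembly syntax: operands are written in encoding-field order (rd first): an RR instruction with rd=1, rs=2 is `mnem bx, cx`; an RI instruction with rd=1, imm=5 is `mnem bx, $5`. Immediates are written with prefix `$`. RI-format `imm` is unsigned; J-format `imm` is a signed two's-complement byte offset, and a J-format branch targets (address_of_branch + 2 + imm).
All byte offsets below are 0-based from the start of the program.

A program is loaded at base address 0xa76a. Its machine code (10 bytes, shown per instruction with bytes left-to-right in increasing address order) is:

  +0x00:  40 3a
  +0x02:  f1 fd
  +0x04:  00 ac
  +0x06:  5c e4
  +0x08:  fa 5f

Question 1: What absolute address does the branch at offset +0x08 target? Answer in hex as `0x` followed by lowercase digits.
@+08  little-endian(fa 5f) = 0x5ffa
  top 4b → 0x5 → je [J]
  imm@[11:0]=0xffa (s12→-6) ⇒ $-6
  target = base 0xa76a + off 0x08 + 2 + imm -6 = 0xa76e

0xa76e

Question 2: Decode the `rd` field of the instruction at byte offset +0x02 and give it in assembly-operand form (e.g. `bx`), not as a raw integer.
[02] f1 fd → 0xfdf1
  opcode bits[15:12]=0xf: shli/RI
  rd: (w>>9)&0x7=0x6 → bp
  imm: (w>>0)&0x1ff=0x1f1 → $497

bp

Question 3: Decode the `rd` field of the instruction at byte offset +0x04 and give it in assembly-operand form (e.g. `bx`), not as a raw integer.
off 0x04: read 00 ac as little → 0xac00
  op=0xac00>>12=0xa ⇒ decr (R)
  rd@[11:9]=0x6 ⇒ bp

bp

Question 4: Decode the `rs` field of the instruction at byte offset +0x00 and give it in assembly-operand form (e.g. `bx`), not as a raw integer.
@+00  little-endian(40 3a) = 0x3a40
  opcode bits[15:12]=0x3: plus/RR
  [11:9] rd=5 = di
  [8:6] rs=1 = bx

bx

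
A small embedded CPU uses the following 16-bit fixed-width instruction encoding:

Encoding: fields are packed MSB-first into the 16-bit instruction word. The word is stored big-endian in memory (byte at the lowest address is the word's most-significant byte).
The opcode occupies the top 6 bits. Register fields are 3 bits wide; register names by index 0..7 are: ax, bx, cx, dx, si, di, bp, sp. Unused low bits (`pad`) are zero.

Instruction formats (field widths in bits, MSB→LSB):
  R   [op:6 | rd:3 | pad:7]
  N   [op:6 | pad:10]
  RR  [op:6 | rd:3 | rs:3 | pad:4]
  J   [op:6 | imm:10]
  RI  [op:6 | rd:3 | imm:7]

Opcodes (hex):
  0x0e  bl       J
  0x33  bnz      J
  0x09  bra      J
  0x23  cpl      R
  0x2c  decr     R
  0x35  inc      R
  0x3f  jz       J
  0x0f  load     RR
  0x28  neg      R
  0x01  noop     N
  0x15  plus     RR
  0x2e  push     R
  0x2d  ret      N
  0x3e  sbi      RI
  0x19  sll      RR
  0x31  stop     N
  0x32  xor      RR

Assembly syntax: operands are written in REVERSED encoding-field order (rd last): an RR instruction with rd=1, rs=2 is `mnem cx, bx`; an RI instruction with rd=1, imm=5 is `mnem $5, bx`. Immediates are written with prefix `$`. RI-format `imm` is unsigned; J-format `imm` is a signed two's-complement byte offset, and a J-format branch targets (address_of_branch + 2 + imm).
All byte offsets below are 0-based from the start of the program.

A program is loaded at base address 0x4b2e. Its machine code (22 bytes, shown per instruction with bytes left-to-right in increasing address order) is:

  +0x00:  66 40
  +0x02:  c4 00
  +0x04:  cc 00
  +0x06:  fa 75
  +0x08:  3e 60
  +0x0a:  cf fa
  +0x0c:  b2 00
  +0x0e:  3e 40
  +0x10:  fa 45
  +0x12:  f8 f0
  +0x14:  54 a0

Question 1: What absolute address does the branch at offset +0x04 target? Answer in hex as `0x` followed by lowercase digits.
0x4b34

+0x04: cc 00 ⇒ word 0xcc00 (big)
  opcode bits[15:10]=0x33: bnz/J
  imm: (w>>0)&0x3ff=0x0 → $0
  target = base 0x4b2e + off 0x04 + 2 + imm 0 = 0x4b34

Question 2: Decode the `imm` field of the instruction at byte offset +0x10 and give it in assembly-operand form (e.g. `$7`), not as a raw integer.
$69

+0x10: fa 45 ⇒ word 0xfa45 (big)
  opcode bits[15:10]=0x3e: sbi/RI
  rd@[9:7]=0x4 ⇒ si
  imm@[6:0]=0x45 ⇒ $69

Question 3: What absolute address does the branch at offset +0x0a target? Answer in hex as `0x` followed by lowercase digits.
0x4b34

off 0x0a: read cf fa as big → 0xcffa
  opcode bits[15:10]=0x33: bnz/J
  imm: (w>>0)&0x3ff=0x3fa (s10→-6) → $-6
  target = base 0x4b2e + off 0x0a + 2 + imm -6 = 0x4b34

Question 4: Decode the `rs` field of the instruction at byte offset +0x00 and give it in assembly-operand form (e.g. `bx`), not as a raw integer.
+0x00: 66 40 ⇒ word 0x6640 (big)
  op=0x6640>>10=0x19 ⇒ sll (RR)
  rd@[9:7]=0x4 ⇒ si
  rs@[6:4]=0x4 ⇒ si

si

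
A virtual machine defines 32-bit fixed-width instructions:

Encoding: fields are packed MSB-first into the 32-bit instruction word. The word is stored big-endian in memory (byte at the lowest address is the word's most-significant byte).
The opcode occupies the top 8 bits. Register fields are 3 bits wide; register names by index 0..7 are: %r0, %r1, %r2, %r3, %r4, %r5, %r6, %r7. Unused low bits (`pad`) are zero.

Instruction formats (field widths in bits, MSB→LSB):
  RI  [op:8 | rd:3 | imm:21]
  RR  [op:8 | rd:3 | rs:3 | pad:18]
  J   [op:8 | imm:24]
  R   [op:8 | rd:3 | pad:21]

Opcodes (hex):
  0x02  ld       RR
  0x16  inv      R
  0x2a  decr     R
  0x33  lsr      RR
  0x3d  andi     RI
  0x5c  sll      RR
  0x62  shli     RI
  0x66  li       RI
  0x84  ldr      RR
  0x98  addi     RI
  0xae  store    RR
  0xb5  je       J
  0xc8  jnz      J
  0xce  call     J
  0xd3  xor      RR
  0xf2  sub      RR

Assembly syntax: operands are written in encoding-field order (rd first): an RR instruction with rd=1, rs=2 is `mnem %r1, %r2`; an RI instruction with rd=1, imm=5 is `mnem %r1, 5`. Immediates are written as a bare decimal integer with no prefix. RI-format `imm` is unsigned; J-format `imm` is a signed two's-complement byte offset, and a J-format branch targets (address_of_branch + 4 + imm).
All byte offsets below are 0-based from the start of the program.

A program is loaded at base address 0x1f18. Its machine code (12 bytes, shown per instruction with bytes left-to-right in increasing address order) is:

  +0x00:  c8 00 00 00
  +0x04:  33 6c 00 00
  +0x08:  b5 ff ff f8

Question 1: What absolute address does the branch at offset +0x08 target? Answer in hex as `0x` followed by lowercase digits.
0x1f1c

off 0x08: read b5 ff ff f8 as big → 0xb5fffff8
  op=0xb5fffff8>>24=0xb5 ⇒ je (J)
  imm: (w>>0)&0xffffff=0xfffff8 (s24→-8) → -8
  target = base 0x1f18 + off 0x08 + 4 + imm -8 = 0x1f1c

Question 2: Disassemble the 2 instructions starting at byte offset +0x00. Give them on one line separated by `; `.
+0x00: c8 00 00 00 ⇒ word 0xc8000000 (big)
  top 8b → 0xc8 → jnz [J]
  [23:0] imm=0 = 0
+0x04: 33 6c 00 00 ⇒ word 0x336c0000 (big)
  top 8b → 0x33 → lsr [RR]
  [23:21] rd=3 = %r3
  [20:18] rs=3 = %r3

jnz 0; lsr %r3, %r3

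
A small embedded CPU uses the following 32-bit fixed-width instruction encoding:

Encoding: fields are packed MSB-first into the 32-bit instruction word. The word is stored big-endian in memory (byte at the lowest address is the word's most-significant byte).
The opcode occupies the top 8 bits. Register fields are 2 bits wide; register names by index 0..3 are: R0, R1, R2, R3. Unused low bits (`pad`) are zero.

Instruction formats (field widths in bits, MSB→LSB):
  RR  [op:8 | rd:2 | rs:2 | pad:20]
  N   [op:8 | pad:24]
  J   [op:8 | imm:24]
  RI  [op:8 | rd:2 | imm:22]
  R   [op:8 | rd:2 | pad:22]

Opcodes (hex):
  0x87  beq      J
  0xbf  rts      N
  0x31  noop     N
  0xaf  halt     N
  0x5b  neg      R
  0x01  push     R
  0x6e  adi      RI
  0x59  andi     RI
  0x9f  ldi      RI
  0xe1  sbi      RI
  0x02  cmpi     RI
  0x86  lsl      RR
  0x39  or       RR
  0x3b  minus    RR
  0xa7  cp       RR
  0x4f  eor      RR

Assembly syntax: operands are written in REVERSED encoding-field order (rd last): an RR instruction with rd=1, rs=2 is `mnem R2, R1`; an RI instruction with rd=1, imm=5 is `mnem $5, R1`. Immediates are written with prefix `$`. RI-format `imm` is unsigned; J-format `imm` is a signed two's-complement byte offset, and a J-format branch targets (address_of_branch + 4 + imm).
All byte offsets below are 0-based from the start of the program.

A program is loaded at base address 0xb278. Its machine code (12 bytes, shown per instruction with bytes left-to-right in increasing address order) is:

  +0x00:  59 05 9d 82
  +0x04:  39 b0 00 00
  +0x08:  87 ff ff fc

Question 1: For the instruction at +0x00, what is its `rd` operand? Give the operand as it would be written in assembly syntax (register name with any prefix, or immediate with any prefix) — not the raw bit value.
off 0x00: read 59 05 9d 82 as big → 0x59059d82
  op=0x59059d82>>24=0x59 ⇒ andi (RI)
  rd@[23:22]=0x0 ⇒ R0
  imm@[21:0]=0x59d82 ⇒ $368002

R0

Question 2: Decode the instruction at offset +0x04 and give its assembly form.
@+04  big-endian(39 b0 00 00) = 0x39b00000
  op=0x39b00000>>24=0x39 ⇒ or (RR)
  rd@[23:22]=0x2 ⇒ R2
  rs@[21:20]=0x3 ⇒ R3

or R3, R2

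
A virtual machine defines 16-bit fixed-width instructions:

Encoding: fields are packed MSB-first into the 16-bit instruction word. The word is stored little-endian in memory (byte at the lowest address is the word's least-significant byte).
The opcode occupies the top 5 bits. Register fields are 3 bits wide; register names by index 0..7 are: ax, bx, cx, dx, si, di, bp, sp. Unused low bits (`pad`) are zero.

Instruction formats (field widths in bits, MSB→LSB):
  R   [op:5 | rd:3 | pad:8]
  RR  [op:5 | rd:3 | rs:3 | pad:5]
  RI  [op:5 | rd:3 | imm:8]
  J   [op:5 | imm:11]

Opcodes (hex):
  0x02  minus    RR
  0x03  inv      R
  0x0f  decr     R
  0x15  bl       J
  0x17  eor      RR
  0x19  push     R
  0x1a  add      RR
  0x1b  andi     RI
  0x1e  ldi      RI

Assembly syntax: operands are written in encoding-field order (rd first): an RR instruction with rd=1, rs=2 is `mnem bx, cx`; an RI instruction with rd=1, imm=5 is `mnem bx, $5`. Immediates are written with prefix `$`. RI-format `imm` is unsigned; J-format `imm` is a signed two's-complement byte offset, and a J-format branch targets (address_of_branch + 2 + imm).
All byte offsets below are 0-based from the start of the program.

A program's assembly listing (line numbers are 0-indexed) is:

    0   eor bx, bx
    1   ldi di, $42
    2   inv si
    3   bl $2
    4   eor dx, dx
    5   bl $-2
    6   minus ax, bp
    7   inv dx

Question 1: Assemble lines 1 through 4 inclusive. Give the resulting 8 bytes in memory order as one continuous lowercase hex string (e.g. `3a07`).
L1: ldi op=0x1e:5|rd=5:3|imm=42:8 ⇒ 0xf52a ⇒ little 2a f5
L2: inv op=0x3:5|rd=4:3|pad=0:8 ⇒ 0x1c00 ⇒ little 00 1c
L3: bl op=0x15:5|imm=2:11 ⇒ 0xa802 ⇒ little 02 a8
L4: eor op=0x17:5|rd=3:3|rs=3:3|pad=0:5 ⇒ 0xbb60 ⇒ little 60 bb

2af5001c02a860bb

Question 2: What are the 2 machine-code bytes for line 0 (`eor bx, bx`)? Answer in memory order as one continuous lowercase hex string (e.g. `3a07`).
20b9

0. eor fields op=0x17:5|rd=1:3|rs=1:3|pad=0:5 → word b920h → 20 b9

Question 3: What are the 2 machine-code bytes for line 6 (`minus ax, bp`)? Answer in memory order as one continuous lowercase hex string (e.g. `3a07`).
line 6 (minus): pack op=0x2:5|rd=0:3|rs=6:3|pad=0:5 = 0x10c0; little→ c0 10

c010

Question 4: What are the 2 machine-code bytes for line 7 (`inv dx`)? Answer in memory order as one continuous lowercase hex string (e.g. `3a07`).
001b

L7: inv op=0x3:5|rd=3:3|pad=0:8 ⇒ 0x1b00 ⇒ little 00 1b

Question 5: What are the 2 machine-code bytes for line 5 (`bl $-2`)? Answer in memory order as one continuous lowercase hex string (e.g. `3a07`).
5. bl fields op=0x15:5|imm=-2:11 → word affeh → fe af

feaf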